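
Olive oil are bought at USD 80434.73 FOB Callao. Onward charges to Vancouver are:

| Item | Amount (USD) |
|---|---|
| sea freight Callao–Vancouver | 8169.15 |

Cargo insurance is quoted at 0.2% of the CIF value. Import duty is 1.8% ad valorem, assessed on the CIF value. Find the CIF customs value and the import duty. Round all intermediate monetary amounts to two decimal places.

Let C be the CIF value. C = FOB price + freight + 0.2% × C
C − 0.2% × C = 80434.73 + 8169.15
0.998 × C = 88603.88
C = 88603.88 / 0.998 = 88781.44
Insurance premium = 0.2% × 88781.44 = 177.56
Import duty = 88781.44 × 1.8% = 1598.07

CIF value: USD 88781.44; import duty: USD 1598.07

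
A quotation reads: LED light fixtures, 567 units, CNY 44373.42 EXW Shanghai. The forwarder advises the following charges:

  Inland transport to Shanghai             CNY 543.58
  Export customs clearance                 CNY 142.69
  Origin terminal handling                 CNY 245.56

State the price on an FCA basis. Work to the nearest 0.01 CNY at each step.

FCA price: CNY 45059.69

Not relevant to the conversion: origin terminal — on the buyer under both terms; not part of either seller's price.
From EXW to FCA, the seller additionally bears: inland to port, export clearance.
FCA price = 44373.42 + 543.58 + 142.69 = 45059.69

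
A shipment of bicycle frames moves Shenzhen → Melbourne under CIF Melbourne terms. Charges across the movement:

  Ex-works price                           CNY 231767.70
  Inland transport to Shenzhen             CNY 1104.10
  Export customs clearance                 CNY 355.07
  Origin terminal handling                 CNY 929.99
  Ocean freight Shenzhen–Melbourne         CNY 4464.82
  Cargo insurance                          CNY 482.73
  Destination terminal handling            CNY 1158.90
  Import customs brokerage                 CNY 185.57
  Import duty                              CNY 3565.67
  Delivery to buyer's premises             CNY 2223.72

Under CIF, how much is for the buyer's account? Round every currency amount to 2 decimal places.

CIF: the seller pays costs through ocean freight and marine insurance to the destination port.
Seller's account: goods 231767.70 + inland to port 1104.10 + export clearance 355.07 + origin terminal 929.99 + freight 4464.82 + insurance 482.73 = 239104.41
Buyer's account: destination terminal 1158.90 + brokerage 185.57 + duty 3565.67 + delivery 2223.72 = 7133.86

Buyer's account: CNY 7133.86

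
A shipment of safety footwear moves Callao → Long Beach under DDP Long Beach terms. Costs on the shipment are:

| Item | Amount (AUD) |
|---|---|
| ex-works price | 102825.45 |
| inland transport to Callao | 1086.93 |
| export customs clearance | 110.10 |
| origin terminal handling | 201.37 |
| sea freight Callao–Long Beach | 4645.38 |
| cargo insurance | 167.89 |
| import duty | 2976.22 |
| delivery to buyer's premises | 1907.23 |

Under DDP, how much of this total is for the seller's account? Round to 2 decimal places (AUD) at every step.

DDP: the seller bears all costs including import duty.
Seller's account: goods 102825.45 + inland to port 1086.93 + export clearance 110.10 + origin terminal 201.37 + freight 4645.38 + insurance 167.89 + duty 2976.22 + delivery 1907.23 = 113920.57
Buyer's account: 0.00

Seller's account: AUD 113920.57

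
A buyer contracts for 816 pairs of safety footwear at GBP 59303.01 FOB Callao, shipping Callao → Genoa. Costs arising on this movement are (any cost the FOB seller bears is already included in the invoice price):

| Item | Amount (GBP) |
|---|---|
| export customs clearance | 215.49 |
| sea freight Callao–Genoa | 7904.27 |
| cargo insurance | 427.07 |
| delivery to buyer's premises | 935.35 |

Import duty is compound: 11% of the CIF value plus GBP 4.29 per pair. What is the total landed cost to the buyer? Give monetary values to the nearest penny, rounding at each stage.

FOB: the seller bears costs until goods are on board at the origin port; the buyer bears freight, insurance and all costs thereafter.
Already in the invoice (seller's account under FOB): export clearance — exclude.
CIF value = FOB price + freight + insurance = 59303.01 + 7904.27 + 427.07 = 67634.35
Ad valorem component: 67634.35 × 11% = 7439.78
Specific component: 816 × 4.29 = 3500.64
Import duty = 7439.78 + 3500.64 = 10940.42
Buyer bears: freight 7904.27 + insurance 427.07 + delivery 935.35 + duty 10940.42 = 20207.11
Landed cost = invoice 59303.01 + 20207.11 = 79510.12

Total landed cost: GBP 79510.12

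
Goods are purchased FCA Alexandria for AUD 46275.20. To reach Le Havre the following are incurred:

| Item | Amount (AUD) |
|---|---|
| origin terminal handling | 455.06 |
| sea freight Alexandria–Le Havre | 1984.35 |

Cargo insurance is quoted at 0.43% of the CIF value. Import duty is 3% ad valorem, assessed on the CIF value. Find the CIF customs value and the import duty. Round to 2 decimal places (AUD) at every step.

CIF value: AUD 48924.99; import duty: AUD 1467.75

Let C be the CIF value. C = FCA price + pre-shipment costs + freight + 0.43% × C
C − 0.43% × C = 46275.20 + 455.06 + 1984.35
0.9957 × C = 48714.61
C = 48714.61 / 0.9957 = 48924.99
Insurance premium = 0.43% × 48924.99 = 210.38
Import duty = 48924.99 × 3% = 1467.75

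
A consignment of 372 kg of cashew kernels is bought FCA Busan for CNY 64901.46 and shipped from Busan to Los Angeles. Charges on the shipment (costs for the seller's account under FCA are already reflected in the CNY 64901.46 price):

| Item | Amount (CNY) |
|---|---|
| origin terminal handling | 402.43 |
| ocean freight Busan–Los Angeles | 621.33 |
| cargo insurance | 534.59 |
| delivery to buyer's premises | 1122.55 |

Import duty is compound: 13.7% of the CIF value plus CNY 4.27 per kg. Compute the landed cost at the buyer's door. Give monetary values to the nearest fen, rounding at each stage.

FCA: the seller delivers export-cleared goods to the carrier; the buyer bears costs from that point.
CIF value = FCA price + origin terminal + freight + insurance = 64901.46 + 402.43 + 621.33 + 534.59 = 66459.81
Ad valorem component: 66459.81 × 13.7% = 9104.99
Specific component: 372 × 4.27 = 1588.44
Import duty = 9104.99 + 1588.44 = 10693.43
Buyer bears: origin terminal 402.43 + freight 621.33 + insurance 534.59 + delivery 1122.55 + duty 10693.43 = 13374.33
Landed cost = invoice 64901.46 + 13374.33 = 78275.79

Total landed cost: CNY 78275.79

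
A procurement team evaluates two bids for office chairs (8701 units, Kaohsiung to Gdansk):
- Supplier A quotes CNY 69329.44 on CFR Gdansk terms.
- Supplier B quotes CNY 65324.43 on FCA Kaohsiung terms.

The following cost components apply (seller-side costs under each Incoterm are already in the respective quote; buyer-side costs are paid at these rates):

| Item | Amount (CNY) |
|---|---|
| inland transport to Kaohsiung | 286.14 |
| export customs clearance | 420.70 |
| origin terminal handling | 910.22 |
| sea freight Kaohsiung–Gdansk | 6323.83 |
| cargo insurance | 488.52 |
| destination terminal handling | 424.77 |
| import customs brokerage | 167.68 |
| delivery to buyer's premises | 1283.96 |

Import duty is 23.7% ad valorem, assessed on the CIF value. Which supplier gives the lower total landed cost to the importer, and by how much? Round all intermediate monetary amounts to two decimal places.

Supplier A (CFR):
CIF value = CFR price + insurance = 69329.44 + 488.52 = 69817.96
Import duty = 69817.96 × 23.7% = 16546.86
Buyer bears (A): 488.52 + 424.77 + 167.68 + 1283.96 = 2364.93
Landed cost (A) = invoice 69329.44 + 2364.93 + duty 16546.86 = 88241.23
Supplier B (FCA):
CIF value = FCA price + origin terminal + freight + insurance = 65324.43 + 910.22 + 6323.83 + 488.52 = 73047.00
Import duty = 73047.00 × 23.7% = 17312.14
Buyer bears (B): 910.22 + 6323.83 + 488.52 + 424.77 + 167.68 + 1283.96 = 9598.98
Landed cost (B) = invoice 65324.43 + 9598.98 + duty 17312.14 = 92235.55
Difference = |88241.23 − 92235.55| = 3994.32

Supplier A is cheaper by CNY 3994.32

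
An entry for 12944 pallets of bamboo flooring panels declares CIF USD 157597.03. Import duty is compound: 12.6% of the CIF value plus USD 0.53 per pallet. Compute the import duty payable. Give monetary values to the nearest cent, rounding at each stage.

Import duty: USD 26717.55

Ad valorem component: 157597.03 × 12.6% = 19857.23
Specific component: 12944 × 0.53 = 6860.32
Import duty = 19857.23 + 6860.32 = 26717.55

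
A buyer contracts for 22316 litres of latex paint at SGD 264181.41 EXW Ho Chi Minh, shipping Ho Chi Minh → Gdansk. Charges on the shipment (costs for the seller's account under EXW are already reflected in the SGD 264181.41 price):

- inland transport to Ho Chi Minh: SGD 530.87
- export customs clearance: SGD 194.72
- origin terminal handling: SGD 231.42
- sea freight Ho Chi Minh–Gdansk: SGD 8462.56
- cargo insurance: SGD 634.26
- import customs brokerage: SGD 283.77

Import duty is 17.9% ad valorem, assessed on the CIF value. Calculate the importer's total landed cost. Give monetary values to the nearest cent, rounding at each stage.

EXW: the seller makes goods available at their premises; the buyer bears all onward costs.
CIF value = EXW price + inland to port + export clearance + origin terminal + freight + insurance = 264181.41 + 530.87 + 194.72 + 231.42 + 8462.56 + 634.26 = 274235.24
Import duty = 274235.24 × 17.9% = 49088.11
Buyer bears: inland to port 530.87 + export clearance 194.72 + origin terminal 231.42 + freight 8462.56 + insurance 634.26 + brokerage 283.77 + duty 49088.11 = 59425.71
Landed cost = invoice 264181.41 + 59425.71 = 323607.12

Total landed cost: SGD 323607.12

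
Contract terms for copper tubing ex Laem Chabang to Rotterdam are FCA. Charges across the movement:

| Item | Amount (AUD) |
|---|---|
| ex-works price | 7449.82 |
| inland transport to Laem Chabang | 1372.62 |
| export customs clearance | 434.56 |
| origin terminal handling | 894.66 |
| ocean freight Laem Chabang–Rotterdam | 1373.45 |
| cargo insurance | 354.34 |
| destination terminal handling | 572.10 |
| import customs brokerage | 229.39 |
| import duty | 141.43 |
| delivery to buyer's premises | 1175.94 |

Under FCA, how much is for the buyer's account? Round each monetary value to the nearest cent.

Buyer's account: AUD 4741.31

FCA: the seller delivers export-cleared goods to the carrier; the buyer bears costs from that point.
Seller's account: goods 7449.82 + inland to port 1372.62 + export clearance 434.56 = 9257.00
Buyer's account: origin terminal 894.66 + freight 1373.45 + insurance 354.34 + destination terminal 572.10 + brokerage 229.39 + duty 141.43 + delivery 1175.94 = 4741.31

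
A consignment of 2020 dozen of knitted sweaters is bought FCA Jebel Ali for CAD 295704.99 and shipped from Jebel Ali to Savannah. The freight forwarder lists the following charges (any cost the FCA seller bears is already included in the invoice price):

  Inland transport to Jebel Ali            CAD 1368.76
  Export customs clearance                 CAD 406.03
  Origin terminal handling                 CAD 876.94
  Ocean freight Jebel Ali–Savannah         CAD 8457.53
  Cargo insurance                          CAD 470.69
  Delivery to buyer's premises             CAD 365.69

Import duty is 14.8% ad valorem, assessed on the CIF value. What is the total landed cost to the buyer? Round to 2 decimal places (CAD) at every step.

Total landed cost: CAD 351091.34

FCA: the seller delivers export-cleared goods to the carrier; the buyer bears costs from that point.
Already in the invoice (seller's account under FCA): inland to port, export clearance — exclude.
CIF value = FCA price + origin terminal + freight + insurance = 295704.99 + 876.94 + 8457.53 + 470.69 = 305510.15
Import duty = 305510.15 × 14.8% = 45215.50
Buyer bears: origin terminal 876.94 + freight 8457.53 + insurance 470.69 + delivery 365.69 + duty 45215.50 = 55386.35
Landed cost = invoice 295704.99 + 55386.35 = 351091.34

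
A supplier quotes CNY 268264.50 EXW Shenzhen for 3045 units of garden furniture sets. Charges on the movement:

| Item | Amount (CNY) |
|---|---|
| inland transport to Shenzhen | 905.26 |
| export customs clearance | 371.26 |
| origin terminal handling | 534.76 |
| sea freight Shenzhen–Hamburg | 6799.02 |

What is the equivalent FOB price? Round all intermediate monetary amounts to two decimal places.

FOB price: CNY 270075.78

Not relevant to the conversion: freight — on the buyer under both terms; not part of either seller's price.
From EXW to FOB, the seller additionally bears: inland to port, export clearance, origin terminal.
FOB price = 268264.50 + 905.26 + 371.26 + 534.76 = 270075.78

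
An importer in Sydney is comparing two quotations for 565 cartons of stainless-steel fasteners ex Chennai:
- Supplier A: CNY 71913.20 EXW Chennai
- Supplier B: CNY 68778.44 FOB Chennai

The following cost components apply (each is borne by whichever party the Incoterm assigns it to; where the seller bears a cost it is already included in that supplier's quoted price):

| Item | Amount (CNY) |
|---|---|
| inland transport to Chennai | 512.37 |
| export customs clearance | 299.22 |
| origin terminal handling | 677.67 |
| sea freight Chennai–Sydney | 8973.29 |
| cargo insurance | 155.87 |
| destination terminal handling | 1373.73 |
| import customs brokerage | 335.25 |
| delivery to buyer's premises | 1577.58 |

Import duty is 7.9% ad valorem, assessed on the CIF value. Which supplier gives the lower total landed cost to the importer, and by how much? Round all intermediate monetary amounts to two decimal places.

Supplier B is cheaper by CNY 4989.32

Supplier A (EXW):
CIF value = EXW price + inland to port + export clearance + origin terminal + freight + insurance = 71913.20 + 512.37 + 299.22 + 677.67 + 8973.29 + 155.87 = 82531.62
Import duty = 82531.62 × 7.9% = 6520.00
Buyer bears (A): 512.37 + 299.22 + 677.67 + 8973.29 + 155.87 + 1373.73 + 335.25 + 1577.58 = 13904.98
Landed cost (A) = invoice 71913.20 + 13904.98 + duty 6520.00 = 92338.18
Supplier B (FOB):
CIF value = FOB price + freight + insurance = 68778.44 + 8973.29 + 155.87 = 77907.60
Import duty = 77907.60 × 7.9% = 6154.70
Buyer bears (B): 8973.29 + 155.87 + 1373.73 + 335.25 + 1577.58 = 12415.72
Landed cost (B) = invoice 68778.44 + 12415.72 + duty 6154.70 = 87348.86
Difference = |92338.18 − 87348.86| = 4989.32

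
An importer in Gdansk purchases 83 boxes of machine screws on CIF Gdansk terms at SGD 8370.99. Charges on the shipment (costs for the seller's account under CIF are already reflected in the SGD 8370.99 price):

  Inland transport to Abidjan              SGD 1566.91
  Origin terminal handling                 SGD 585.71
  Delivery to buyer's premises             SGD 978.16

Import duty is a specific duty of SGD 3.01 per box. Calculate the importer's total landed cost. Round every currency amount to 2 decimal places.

CIF: the seller pays costs through ocean freight and marine insurance to the destination port.
Already in the invoice (seller's account under CIF): inland to port, origin terminal — exclude.
The CIF price already equals the CIF value: 8370.99
Import duty = 83 × 3.01 = 249.83
Buyer bears: delivery 978.16 + duty 249.83 = 1227.99
Landed cost = invoice 8370.99 + 1227.99 = 9598.98

Total landed cost: SGD 9598.98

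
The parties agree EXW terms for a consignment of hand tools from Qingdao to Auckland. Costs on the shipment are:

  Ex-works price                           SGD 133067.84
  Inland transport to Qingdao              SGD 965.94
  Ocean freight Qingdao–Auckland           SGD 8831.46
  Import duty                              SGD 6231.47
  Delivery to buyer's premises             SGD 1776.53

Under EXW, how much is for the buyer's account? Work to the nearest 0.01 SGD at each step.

EXW: the seller makes goods available at their premises; the buyer bears all onward costs.
Seller's account: goods 133067.84 = 133067.84
Buyer's account: inland to port 965.94 + freight 8831.46 + duty 6231.47 + delivery 1776.53 = 17805.40

Buyer's account: SGD 17805.40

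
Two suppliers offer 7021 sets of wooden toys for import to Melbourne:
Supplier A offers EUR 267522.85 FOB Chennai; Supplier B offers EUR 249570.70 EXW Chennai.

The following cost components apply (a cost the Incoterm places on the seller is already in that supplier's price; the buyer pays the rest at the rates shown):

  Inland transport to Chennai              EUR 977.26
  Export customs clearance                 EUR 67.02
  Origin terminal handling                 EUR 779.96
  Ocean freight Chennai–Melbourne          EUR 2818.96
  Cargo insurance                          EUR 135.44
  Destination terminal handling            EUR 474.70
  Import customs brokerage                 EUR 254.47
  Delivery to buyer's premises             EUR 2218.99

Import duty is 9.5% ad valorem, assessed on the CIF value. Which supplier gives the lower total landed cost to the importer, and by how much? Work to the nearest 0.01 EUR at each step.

Supplier B is cheaper by EUR 17660.06

Supplier A (FOB):
CIF value = FOB price + freight + insurance = 267522.85 + 2818.96 + 135.44 = 270477.25
Import duty = 270477.25 × 9.5% = 25695.34
Buyer bears (A): 2818.96 + 135.44 + 474.70 + 254.47 + 2218.99 = 5902.56
Landed cost (A) = invoice 267522.85 + 5902.56 + duty 25695.34 = 299120.75
Supplier B (EXW):
CIF value = EXW price + inland to port + export clearance + origin terminal + freight + insurance = 249570.70 + 977.26 + 67.02 + 779.96 + 2818.96 + 135.44 = 254349.34
Import duty = 254349.34 × 9.5% = 24163.19
Buyer bears (B): 977.26 + 67.02 + 779.96 + 2818.96 + 135.44 + 474.70 + 254.47 + 2218.99 = 7726.80
Landed cost (B) = invoice 249570.70 + 7726.80 + duty 24163.19 = 281460.69
Difference = |299120.75 − 281460.69| = 17660.06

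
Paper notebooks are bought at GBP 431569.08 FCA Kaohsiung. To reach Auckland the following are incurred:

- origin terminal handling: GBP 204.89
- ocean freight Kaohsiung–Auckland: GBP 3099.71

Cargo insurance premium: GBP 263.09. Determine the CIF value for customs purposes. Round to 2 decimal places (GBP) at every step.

CIF value: GBP 435136.77

CIF = FCA price + pre-shipment costs + freight + insurance
CIF = 431569.08 + 204.89 + 3099.71 + 263.09 = 435136.77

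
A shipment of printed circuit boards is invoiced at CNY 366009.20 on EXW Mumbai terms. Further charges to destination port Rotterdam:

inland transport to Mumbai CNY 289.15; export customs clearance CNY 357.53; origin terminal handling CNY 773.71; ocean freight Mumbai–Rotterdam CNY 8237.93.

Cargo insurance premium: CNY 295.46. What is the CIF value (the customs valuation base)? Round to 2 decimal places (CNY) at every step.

CIF value: CNY 375962.98

CIF = EXW price + pre-shipment costs + freight + insurance
CIF = 366009.20 + 289.15 + 357.53 + 773.71 + 8237.93 + 295.46 = 375962.98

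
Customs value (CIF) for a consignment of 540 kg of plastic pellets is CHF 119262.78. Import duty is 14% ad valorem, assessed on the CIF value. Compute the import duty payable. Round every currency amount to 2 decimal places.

Import duty = 119262.78 × 14% = 16696.79

Import duty: CHF 16696.79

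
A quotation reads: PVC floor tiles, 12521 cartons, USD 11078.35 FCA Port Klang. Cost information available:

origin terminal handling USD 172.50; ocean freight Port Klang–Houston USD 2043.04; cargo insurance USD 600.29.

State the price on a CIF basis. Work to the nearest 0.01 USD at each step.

CIF price: USD 13894.18

From FCA to CIF, the seller additionally bears: origin terminal, freight, insurance.
CIF price = 11078.35 + 172.50 + 2043.04 + 600.29 = 13894.18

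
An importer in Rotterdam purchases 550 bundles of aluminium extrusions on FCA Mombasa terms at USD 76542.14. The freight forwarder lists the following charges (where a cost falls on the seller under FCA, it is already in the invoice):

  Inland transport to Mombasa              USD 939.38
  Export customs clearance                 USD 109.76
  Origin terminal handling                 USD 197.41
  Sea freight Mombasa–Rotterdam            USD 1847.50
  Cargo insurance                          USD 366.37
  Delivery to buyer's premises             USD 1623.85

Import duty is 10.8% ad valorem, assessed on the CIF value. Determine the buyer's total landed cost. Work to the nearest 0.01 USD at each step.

FCA: the seller delivers export-cleared goods to the carrier; the buyer bears costs from that point.
Already in the invoice (seller's account under FCA): inland to port, export clearance — exclude.
CIF value = FCA price + origin terminal + freight + insurance = 76542.14 + 197.41 + 1847.50 + 366.37 = 78953.42
Import duty = 78953.42 × 10.8% = 8526.97
Buyer bears: origin terminal 197.41 + freight 1847.50 + insurance 366.37 + delivery 1623.85 + duty 8526.97 = 12562.10
Landed cost = invoice 76542.14 + 12562.10 = 89104.24

Total landed cost: USD 89104.24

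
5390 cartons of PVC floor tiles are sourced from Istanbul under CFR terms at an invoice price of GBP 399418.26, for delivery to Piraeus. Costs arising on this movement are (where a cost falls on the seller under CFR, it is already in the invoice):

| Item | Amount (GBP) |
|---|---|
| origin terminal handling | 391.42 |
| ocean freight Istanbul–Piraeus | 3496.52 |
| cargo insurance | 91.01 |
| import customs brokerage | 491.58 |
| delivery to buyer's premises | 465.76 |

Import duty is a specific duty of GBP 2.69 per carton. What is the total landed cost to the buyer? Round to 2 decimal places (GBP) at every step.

Total landed cost: GBP 414965.71

CFR: the seller pays costs through ocean freight to the destination port, but not insurance.
Already in the invoice (seller's account under CFR): origin terminal, freight — exclude.
CIF value = CFR price + insurance = 399418.26 + 91.01 = 399509.27
Import duty = 5390 × 2.69 = 14499.10
Buyer bears: insurance 91.01 + brokerage 491.58 + delivery 465.76 + duty 14499.10 = 15547.45
Landed cost = invoice 399418.26 + 15547.45 = 414965.71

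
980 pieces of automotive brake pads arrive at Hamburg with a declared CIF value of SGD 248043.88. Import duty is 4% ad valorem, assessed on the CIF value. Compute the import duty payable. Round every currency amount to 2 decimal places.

Import duty = 248043.88 × 4% = 9921.76

Import duty: SGD 9921.76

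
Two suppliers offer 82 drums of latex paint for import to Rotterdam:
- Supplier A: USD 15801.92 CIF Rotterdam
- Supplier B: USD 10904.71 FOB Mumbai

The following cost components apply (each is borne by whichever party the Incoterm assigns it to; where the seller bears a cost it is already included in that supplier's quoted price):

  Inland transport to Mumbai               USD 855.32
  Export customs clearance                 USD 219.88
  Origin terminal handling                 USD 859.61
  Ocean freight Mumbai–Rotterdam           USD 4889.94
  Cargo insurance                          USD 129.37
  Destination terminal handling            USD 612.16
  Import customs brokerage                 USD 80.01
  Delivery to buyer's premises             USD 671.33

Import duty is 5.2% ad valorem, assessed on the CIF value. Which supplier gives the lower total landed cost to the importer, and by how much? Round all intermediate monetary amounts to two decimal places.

Supplier A is cheaper by USD 128.45

Supplier A (CIF):
The CIF price already equals the CIF value: 15801.92
Import duty = 15801.92 × 5.2% = 821.70
Buyer bears (A): 612.16 + 80.01 + 671.33 = 1363.50
Landed cost (A) = invoice 15801.92 + 1363.50 + duty 821.70 = 17987.12
Supplier B (FOB):
CIF value = FOB price + freight + insurance = 10904.71 + 4889.94 + 129.37 = 15924.02
Import duty = 15924.02 × 5.2% = 828.05
Buyer bears (B): 4889.94 + 129.37 + 612.16 + 80.01 + 671.33 = 6382.81
Landed cost (B) = invoice 10904.71 + 6382.81 + duty 828.05 = 18115.57
Difference = |17987.12 − 18115.57| = 128.45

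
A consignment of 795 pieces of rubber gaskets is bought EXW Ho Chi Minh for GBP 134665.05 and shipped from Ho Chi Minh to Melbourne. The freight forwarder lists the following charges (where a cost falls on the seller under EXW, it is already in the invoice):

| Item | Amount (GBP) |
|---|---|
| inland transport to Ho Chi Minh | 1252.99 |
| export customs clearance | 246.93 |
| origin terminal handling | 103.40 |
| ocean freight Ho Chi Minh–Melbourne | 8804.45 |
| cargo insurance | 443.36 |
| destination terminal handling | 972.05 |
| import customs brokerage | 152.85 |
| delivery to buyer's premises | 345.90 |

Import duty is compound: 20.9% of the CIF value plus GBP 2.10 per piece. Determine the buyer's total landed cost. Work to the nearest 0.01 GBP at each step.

EXW: the seller makes goods available at their premises; the buyer bears all onward costs.
CIF value = EXW price + inland to port + export clearance + origin terminal + freight + insurance = 134665.05 + 1252.99 + 246.93 + 103.40 + 8804.45 + 443.36 = 145516.18
Ad valorem component: 145516.18 × 20.9% = 30412.88
Specific component: 795 × 2.10 = 1669.50
Import duty = 30412.88 + 1669.50 = 32082.38
Buyer bears: inland to port 1252.99 + export clearance 246.93 + origin terminal 103.40 + freight 8804.45 + insurance 443.36 + destination terminal 972.05 + brokerage 152.85 + delivery 345.90 + duty 32082.38 = 44404.31
Landed cost = invoice 134665.05 + 44404.31 = 179069.36

Total landed cost: GBP 179069.36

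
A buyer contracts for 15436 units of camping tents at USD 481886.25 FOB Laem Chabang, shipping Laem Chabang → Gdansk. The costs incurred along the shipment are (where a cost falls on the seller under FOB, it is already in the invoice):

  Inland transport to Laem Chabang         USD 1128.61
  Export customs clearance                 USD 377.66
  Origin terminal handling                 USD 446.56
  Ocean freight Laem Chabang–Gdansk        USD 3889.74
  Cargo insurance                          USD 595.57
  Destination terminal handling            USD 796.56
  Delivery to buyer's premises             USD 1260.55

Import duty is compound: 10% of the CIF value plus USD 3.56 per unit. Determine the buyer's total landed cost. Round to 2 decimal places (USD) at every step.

Total landed cost: USD 592017.99

FOB: the seller bears costs until goods are on board at the origin port; the buyer bears freight, insurance and all costs thereafter.
Already in the invoice (seller's account under FOB): inland to port, export clearance, origin terminal — exclude.
CIF value = FOB price + freight + insurance = 481886.25 + 3889.74 + 595.57 = 486371.56
Ad valorem component: 486371.56 × 10% = 48637.16
Specific component: 15436 × 3.56 = 54952.16
Import duty = 48637.16 + 54952.16 = 103589.32
Buyer bears: freight 3889.74 + insurance 595.57 + destination terminal 796.56 + delivery 1260.55 + duty 103589.32 = 110131.74
Landed cost = invoice 481886.25 + 110131.74 = 592017.99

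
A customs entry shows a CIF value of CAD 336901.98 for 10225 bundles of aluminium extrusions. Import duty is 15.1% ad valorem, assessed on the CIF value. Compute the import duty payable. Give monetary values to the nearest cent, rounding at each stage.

Import duty: CAD 50872.20

Import duty = 336901.98 × 15.1% = 50872.20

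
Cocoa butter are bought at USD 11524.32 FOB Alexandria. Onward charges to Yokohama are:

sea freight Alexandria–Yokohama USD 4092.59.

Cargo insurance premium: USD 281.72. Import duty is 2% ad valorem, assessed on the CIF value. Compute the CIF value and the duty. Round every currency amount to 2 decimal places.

CIF value: USD 15898.63; import duty: USD 317.97

CIF = FOB price + freight + insurance
CIF = 11524.32 + 4092.59 + 281.72 = 15898.63
Import duty = 15898.63 × 2% = 317.97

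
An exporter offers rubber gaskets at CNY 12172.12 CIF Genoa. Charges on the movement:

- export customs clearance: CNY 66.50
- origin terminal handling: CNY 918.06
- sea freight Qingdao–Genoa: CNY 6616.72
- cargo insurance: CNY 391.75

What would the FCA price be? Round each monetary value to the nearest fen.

Not relevant to the conversion: export clearance — on the seller under both CIF and FCA; already in the CIF price and stays in the FCA price.
From CIF to FCA, the seller no longer bears: origin terminal, freight, insurance.
FCA price = 12172.12 − 918.06 − 6616.72 − 391.75 = 4245.59

FCA price: CNY 4245.59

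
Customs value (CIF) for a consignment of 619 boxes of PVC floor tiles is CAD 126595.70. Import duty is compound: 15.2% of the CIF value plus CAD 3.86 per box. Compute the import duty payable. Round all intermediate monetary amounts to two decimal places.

Ad valorem component: 126595.70 × 15.2% = 19242.55
Specific component: 619 × 3.86 = 2389.34
Import duty = 19242.55 + 2389.34 = 21631.89

Import duty: CAD 21631.89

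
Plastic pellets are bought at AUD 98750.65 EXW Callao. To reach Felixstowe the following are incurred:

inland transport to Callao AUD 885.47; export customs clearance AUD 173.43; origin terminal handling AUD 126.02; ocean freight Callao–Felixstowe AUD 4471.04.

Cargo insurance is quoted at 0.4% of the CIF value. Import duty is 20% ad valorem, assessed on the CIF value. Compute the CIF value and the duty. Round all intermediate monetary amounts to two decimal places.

CIF value: AUD 104825.91; import duty: AUD 20965.18

Let C be the CIF value. C = EXW price + pre-shipment costs + freight + 0.4% × C
C − 0.4% × C = 98750.65 + 885.47 + 173.43 + 126.02 + 4471.04
0.996 × C = 104406.61
C = 104406.61 / 0.996 = 104825.91
Insurance premium = 0.4% × 104825.91 = 419.30
Import duty = 104825.91 × 20% = 20965.18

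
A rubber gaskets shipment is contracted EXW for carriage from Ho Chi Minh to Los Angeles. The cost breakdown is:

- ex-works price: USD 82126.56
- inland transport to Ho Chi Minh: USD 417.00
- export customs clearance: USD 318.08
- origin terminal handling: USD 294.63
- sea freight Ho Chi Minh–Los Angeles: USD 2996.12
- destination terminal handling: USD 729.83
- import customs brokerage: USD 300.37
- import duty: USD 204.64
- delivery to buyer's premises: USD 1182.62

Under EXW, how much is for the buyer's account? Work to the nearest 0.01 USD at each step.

EXW: the seller makes goods available at their premises; the buyer bears all onward costs.
Seller's account: goods 82126.56 = 82126.56
Buyer's account: inland to port 417.00 + export clearance 318.08 + origin terminal 294.63 + freight 2996.12 + destination terminal 729.83 + brokerage 300.37 + duty 204.64 + delivery 1182.62 = 6443.29

Buyer's account: USD 6443.29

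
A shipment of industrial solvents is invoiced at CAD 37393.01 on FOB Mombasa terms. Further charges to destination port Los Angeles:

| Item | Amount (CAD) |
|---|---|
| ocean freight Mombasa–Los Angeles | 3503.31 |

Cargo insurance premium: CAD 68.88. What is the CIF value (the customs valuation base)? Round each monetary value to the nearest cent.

CIF = FOB price + freight + insurance
CIF = 37393.01 + 3503.31 + 68.88 = 40965.20

CIF value: CAD 40965.20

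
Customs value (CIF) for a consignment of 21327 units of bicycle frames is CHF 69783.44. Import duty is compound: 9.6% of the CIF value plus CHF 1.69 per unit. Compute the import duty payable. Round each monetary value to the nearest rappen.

Ad valorem component: 69783.44 × 9.6% = 6699.21
Specific component: 21327 × 1.69 = 36042.63
Import duty = 6699.21 + 36042.63 = 42741.84

Import duty: CHF 42741.84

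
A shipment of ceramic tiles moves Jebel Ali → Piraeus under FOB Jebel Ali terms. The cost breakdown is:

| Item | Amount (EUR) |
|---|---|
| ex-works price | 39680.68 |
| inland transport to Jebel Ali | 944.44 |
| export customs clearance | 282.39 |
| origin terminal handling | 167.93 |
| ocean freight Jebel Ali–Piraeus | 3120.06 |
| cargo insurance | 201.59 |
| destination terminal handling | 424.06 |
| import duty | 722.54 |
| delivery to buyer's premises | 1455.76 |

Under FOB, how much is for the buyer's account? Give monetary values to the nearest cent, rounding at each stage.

FOB: the seller bears costs until goods are on board at the origin port; the buyer bears freight, insurance and all costs thereafter.
Seller's account: goods 39680.68 + inland to port 944.44 + export clearance 282.39 + origin terminal 167.93 = 41075.44
Buyer's account: freight 3120.06 + insurance 201.59 + destination terminal 424.06 + duty 722.54 + delivery 1455.76 = 5924.01

Buyer's account: EUR 5924.01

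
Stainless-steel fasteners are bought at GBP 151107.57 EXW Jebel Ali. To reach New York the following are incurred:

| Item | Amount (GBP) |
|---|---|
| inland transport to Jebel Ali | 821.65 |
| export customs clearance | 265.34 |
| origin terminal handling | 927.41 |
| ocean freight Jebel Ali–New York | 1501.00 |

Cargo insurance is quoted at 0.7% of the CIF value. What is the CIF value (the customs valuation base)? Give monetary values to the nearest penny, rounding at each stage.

Let C be the CIF value. C = EXW price + pre-shipment costs + freight + 0.7% × C
C − 0.7% × C = 151107.57 + 821.65 + 265.34 + 927.41 + 1501.00
0.993 × C = 154622.97
C = 154622.97 / 0.993 = 155712.96
Insurance premium = 0.7% × 155712.96 = 1089.99

CIF value: GBP 155712.96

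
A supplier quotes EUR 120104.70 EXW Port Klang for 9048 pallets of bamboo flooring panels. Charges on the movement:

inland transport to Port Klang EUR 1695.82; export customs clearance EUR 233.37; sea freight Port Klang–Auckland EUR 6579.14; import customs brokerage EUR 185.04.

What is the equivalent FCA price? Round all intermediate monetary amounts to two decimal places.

Not relevant to the conversion: brokerage, freight — on the buyer under both terms; not part of either seller's price.
From EXW to FCA, the seller additionally bears: inland to port, export clearance.
FCA price = 120104.70 + 1695.82 + 233.37 = 122033.89

FCA price: EUR 122033.89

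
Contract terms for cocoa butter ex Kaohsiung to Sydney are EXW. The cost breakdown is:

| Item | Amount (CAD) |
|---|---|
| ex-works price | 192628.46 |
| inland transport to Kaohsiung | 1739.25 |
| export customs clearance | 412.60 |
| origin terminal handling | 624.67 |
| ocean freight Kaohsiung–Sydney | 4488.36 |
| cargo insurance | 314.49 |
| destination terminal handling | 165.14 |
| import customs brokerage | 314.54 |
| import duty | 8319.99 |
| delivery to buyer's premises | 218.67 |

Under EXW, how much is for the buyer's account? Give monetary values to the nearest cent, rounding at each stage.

EXW: the seller makes goods available at their premises; the buyer bears all onward costs.
Seller's account: goods 192628.46 = 192628.46
Buyer's account: inland to port 1739.25 + export clearance 412.60 + origin terminal 624.67 + freight 4488.36 + insurance 314.49 + destination terminal 165.14 + brokerage 314.54 + duty 8319.99 + delivery 218.67 = 16597.71

Buyer's account: CAD 16597.71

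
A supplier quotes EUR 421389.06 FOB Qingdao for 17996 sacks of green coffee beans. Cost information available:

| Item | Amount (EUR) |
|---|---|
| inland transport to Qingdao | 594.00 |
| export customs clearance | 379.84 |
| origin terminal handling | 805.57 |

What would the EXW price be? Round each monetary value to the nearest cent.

EXW price: EUR 419609.65

From FOB to EXW, the seller no longer bears: inland to port, export clearance, origin terminal.
EXW price = 421389.06 − 594.00 − 379.84 − 805.57 = 419609.65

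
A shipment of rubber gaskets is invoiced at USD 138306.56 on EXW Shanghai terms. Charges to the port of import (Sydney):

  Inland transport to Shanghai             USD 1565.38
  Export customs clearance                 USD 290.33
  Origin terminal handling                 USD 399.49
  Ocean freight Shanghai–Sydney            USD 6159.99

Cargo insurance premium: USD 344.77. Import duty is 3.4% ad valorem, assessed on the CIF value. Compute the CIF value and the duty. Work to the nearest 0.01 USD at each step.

CIF value: USD 147066.52; import duty: USD 5000.26

CIF = EXW price + pre-shipment costs + freight + insurance
CIF = 138306.56 + 1565.38 + 290.33 + 399.49 + 6159.99 + 344.77 = 147066.52
Import duty = 147066.52 × 3.4% = 5000.26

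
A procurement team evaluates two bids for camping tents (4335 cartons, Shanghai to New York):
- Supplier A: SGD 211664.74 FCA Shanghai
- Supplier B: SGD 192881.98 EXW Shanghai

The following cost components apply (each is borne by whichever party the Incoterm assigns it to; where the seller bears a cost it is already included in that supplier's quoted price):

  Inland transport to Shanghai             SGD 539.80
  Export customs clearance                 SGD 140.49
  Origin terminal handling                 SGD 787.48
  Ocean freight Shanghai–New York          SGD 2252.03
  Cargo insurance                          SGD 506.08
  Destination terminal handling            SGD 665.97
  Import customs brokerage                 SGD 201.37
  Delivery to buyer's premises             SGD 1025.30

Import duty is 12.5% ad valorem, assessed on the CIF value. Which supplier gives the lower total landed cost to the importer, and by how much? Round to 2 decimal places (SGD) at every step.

Supplier A (FCA):
CIF value = FCA price + origin terminal + freight + insurance = 211664.74 + 787.48 + 2252.03 + 506.08 = 215210.33
Import duty = 215210.33 × 12.5% = 26901.29
Buyer bears (A): 787.48 + 2252.03 + 506.08 + 665.97 + 201.37 + 1025.30 = 5438.23
Landed cost (A) = invoice 211664.74 + 5438.23 + duty 26901.29 = 244004.26
Supplier B (EXW):
CIF value = EXW price + inland to port + export clearance + origin terminal + freight + insurance = 192881.98 + 539.80 + 140.49 + 787.48 + 2252.03 + 506.08 = 197107.86
Import duty = 197107.86 × 12.5% = 24638.48
Buyer bears (B): 539.80 + 140.49 + 787.48 + 2252.03 + 506.08 + 665.97 + 201.37 + 1025.30 = 6118.52
Landed cost (B) = invoice 192881.98 + 6118.52 + duty 24638.48 = 223638.98
Difference = |244004.26 − 223638.98| = 20365.28

Supplier B is cheaper by SGD 20365.28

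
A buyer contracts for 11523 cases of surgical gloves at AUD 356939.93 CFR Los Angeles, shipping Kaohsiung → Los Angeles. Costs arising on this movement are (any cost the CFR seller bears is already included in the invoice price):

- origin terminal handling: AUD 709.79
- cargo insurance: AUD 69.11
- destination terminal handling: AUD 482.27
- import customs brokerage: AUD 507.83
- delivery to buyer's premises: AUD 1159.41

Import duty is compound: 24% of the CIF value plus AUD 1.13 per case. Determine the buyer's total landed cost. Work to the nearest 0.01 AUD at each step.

CFR: the seller pays costs through ocean freight to the destination port, but not insurance.
Already in the invoice (seller's account under CFR): origin terminal — exclude.
CIF value = CFR price + insurance = 356939.93 + 69.11 = 357009.04
Ad valorem component: 357009.04 × 24% = 85682.17
Specific component: 11523 × 1.13 = 13020.99
Import duty = 85682.17 + 13020.99 = 98703.16
Buyer bears: insurance 69.11 + destination terminal 482.27 + brokerage 507.83 + delivery 1159.41 + duty 98703.16 = 100921.78
Landed cost = invoice 356939.93 + 100921.78 = 457861.71

Total landed cost: AUD 457861.71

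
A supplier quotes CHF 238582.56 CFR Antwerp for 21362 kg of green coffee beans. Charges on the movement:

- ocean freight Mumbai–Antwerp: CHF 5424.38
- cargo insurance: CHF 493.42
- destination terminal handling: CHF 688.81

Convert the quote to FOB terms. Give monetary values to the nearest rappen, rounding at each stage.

FOB price: CHF 233158.18

Not relevant to the conversion: destination terminal, insurance — on the buyer under both terms; not part of either seller's price.
From CFR to FOB, the seller no longer bears: freight.
FOB price = 238582.56 − 5424.38 = 233158.18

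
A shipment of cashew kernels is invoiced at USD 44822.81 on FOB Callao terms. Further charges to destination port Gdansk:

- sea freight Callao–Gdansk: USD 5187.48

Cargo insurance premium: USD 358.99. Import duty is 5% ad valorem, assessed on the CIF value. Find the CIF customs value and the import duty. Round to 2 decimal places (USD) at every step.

CIF value: USD 50369.28; import duty: USD 2518.46

CIF = FOB price + freight + insurance
CIF = 44822.81 + 5187.48 + 358.99 = 50369.28
Import duty = 50369.28 × 5% = 2518.46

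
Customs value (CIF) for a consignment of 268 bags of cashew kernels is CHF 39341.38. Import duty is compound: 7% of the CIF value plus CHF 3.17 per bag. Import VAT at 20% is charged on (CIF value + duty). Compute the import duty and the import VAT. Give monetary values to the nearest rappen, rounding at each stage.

Import duty: CHF 3603.46; import VAT: CHF 8588.97

Ad valorem component: 39341.38 × 7% = 2753.90
Specific component: 268 × 3.17 = 849.56
Import duty = 2753.90 + 849.56 = 3603.46
VAT base = CIF + duty = 39341.38 + 3603.46 = 42944.84
Import VAT = 42944.84 × 20% = 8588.97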